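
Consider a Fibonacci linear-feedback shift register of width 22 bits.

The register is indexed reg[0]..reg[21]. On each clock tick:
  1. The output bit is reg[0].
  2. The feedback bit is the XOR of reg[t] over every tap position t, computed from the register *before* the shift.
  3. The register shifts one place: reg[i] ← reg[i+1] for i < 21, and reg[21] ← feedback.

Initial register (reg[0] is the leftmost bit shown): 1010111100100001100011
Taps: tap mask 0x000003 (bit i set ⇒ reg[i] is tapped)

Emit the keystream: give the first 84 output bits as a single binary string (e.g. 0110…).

101011110010000110001111110001011000101001000001001110100111101100001101001110100011

k : reg_k → out_k, fb_k
0: 1010111100100001100011 → 1, fb=1
1: 0101111001000011000111 → 0, fb=1
2: 1011110010000110001111 → 1, fb=1
3: 0111100100001100011111 → 0, fb=1
4: 1111001000011000111111 → 1, fb=0
5: 1110010000110001111110 → 1, fb=0
6: 1100100001100011111100 → 1, fb=0
7: 1001000011000111111000 → 1, fb=1
8: 0010000110001111110001 → 0, fb=0
9: 0100001100011111100010 → 0, fb=1
10: 1000011000111111000101 → 1, fb=1
11: 0000110001111110001011 → 0, fb=0
12: 0001100011111100010110 → 0, fb=0
13: 0011000111111000101100 → 0, fb=0
14: 0110001111110001011000 → 0, fb=1
15: 1100011111100010110001 → 1, fb=0
16: 1000111111000101100010 → 1, fb=1
17: 0001111110001011000101 → 0, fb=0
18: 0011111100010110001010 → 0, fb=0
19: 0111111000101100010100 → 0, fb=1
20: 1111110001011000101001 → 1, fb=0
21: 1111100010110001010010 → 1, fb=0
22: 1111000101100010100100 → 1, fb=0
23: 1110001011000101001000 → 1, fb=0
24: 1100010110001010010000 → 1, fb=0
25: 1000101100010100100000 → 1, fb=1
26: 0001011000101001000001 → 0, fb=0
27: 0010110001010010000010 → 0, fb=0
28: 0101100010100100000100 → 0, fb=1
29: 1011000101001000001001 → 1, fb=1
30: 0110001010010000010011 → 0, fb=1
31: 1100010100100000100111 → 1, fb=0
32: 1000101001000001001110 → 1, fb=1
33: 0001010010000010011101 → 0, fb=0
34: 0010100100000100111010 → 0, fb=0
35: 0101001000001001110100 → 0, fb=1
36: 1010010000010011101001 → 1, fb=1
37: 0100100000100111010011 → 0, fb=1
38: 1001000001001110100111 → 1, fb=1
39: 0010000010011101001111 → 0, fb=0
40: 0100000100111010011110 → 0, fb=1
41: 1000001001110100111101 → 1, fb=1
42: 0000010011101001111011 → 0, fb=0
43: 0000100111010011110110 → 0, fb=0
44: 0001001110100111101100 → 0, fb=0
45: 0010011101001111011000 → 0, fb=0
46: 0100111010011110110000 → 0, fb=1
47: 1001110100111101100001 → 1, fb=1
48: 0011101001111011000011 → 0, fb=0
49: 0111010011110110000110 → 0, fb=1
50: 1110100111101100001101 → 1, fb=0
51: 1101001111011000011010 → 1, fb=0
52: 1010011110110000110100 → 1, fb=1
53: 0100111101100001101001 → 0, fb=1
54: 1001111011000011010011 → 1, fb=1
55: 0011110110000110100111 → 0, fb=0
56: 0111101100001101001110 → 0, fb=1
57: 1111011000011010011101 → 1, fb=0
58: 1110110000110100111010 → 1, fb=0
59: 1101100001101001110100 → 1, fb=0
60: 1011000011010011101000 → 1, fb=1
61: 0110000110100111010001 → 0, fb=1
62: 1100001101001110100011 → 1, fb=0
63: 1000011010011101000110 → 1, fb=1
64: 0000110100111010001101 → 0, fb=0
65: 0001101001110100011010 → 0, fb=0
66: 0011010011101000110100 → 0, fb=0
67: 0110100111010001101000 → 0, fb=1
68: 1101001110100011010001 → 1, fb=0
69: 1010011101000110100010 → 1, fb=1
70: 0100111010001101000101 → 0, fb=1
71: 1001110100011010001011 → 1, fb=1
72: 0011101000110100010111 → 0, fb=0
73: 0111010001101000101110 → 0, fb=1
74: 1110100011010001011101 → 1, fb=0
75: 1101000110100010111010 → 1, fb=0
76: 1010001101000101110100 → 1, fb=1
77: 0100011010001011101001 → 0, fb=1
78: 1000110100010111010011 → 1, fb=1
79: 0001101000101110100111 → 0, fb=0
80: 0011010001011101001110 → 0, fb=0
81: 0110100010111010011100 → 0, fb=1
82: 1101000101110100111001 → 1, fb=0
83: 1010001011101001110010 → 1, fb=1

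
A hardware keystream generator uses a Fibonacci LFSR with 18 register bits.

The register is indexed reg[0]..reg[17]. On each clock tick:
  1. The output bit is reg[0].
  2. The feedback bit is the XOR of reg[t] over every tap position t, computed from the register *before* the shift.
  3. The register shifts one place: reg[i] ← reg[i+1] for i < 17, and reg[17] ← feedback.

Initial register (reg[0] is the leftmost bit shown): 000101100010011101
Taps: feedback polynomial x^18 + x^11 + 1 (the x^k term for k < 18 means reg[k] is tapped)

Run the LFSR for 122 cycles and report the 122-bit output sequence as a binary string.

step | reg (before) | out | fb
   0 | 000101100010011101 | 0 | 0
   1 | 001011000100111010 | 0 | 0
   2 | 010110001001110100 | 0 | 1
   3 | 101100010011101001 | 1 | 0
   4 | 011000100111010010 | 0 | 1
   5 | 110001001110100101 | 1 | 1
   6 | 100010011101001011 | 1 | 0
   7 | 000100111010010110 | 0 | 0
   8 | 001001110100101100 | 0 | 0
   9 | 010011101001011000 | 0 | 1
  10 | 100111010010110001 | 1 | 1
  11 | 001110100101100011 | 0 | 1
  12 | 011101001011000111 | 0 | 1
  13 | 111010010110001111 | 1 | 1
  14 | 110100101100011111 | 1 | 1
  15 | 101001011000111111 | 1 | 1
  16 | 010010110001111111 | 0 | 1
  17 | 100101100011111111 | 1 | 0
  18 | 001011000111111110 | 0 | 1
  19 | 010110001111111101 | 0 | 1
  20 | 101100011111111011 | 1 | 0
  21 | 011000111111110110 | 0 | 1
  22 | 110001111111101101 | 1 | 0
  23 | 100011111111011010 | 1 | 0
  24 | 000111111110110100 | 0 | 0
  25 | 001111111101101000 | 0 | 1
  26 | 011111111011010001 | 0 | 1
  27 | 111111110110100011 | 1 | 1
  28 | 111111101101000111 | 1 | 0
  29 | 111111011010001110 | 1 | 1
  30 | 111110110100011101 | 1 | 1
  31 | 111101101000111011 | 1 | 1
  32 | 111011010001110111 | 1 | 0
  33 | 110110100011101110 | 1 | 0
  34 | 101101000111011100 | 1 | 0
  35 | 011010001110111000 | 0 | 0
  36 | 110100011101110000 | 1 | 0
  37 | 101000111011100000 | 1 | 0
  38 | 010001110111000000 | 0 | 1
  39 | 100011101110000001 | 1 | 1
  40 | 000111011100000011 | 0 | 0
  41 | 001110111000000110 | 0 | 0
  42 | 011101110000001100 | 0 | 0
  43 | 111011100000011000 | 1 | 1
  44 | 110111000000110001 | 1 | 1
  45 | 101110000001100011 | 1 | 0
  46 | 011100000011000110 | 0 | 1
  47 | 111000000110001101 | 1 | 1
  48 | 110000001100011011 | 1 | 1
  49 | 100000011000110111 | 1 | 1
  50 | 000000110001101111 | 0 | 1
  51 | 000001100011011111 | 0 | 1
  52 | 000011000110111111 | 0 | 0
  53 | 000110001101111110 | 0 | 1
  54 | 001100011011111101 | 0 | 1
  55 | 011000110111111011 | 0 | 1
  56 | 110001101111110111 | 1 | 0
  57 | 100011011111101110 | 1 | 0
  58 | 000110111111011100 | 0 | 1
  59 | 001101111110111001 | 0 | 0
  60 | 011011111101110010 | 0 | 1
  61 | 110111111011100101 | 1 | 0
  62 | 101111110111001010 | 1 | 0
  63 | 011111101110010100 | 0 | 0
  64 | 111111011100101000 | 1 | 1
  65 | 111110111001010001 | 1 | 0
  66 | 111101110010100010 | 1 | 1
  67 | 111011100101000101 | 1 | 0
  68 | 110111001010001010 | 1 | 1
  69 | 101110010100010101 | 1 | 1
  70 | 011100101000101011 | 0 | 0
  71 | 111001010001010110 | 1 | 0
  72 | 110010100010101100 | 1 | 1
  73 | 100101000101011001 | 1 | 0
  74 | 001010001010110010 | 0 | 0
  75 | 010100010101100100 | 0 | 1
  76 | 101000101011001001 | 1 | 0
  77 | 010001010110010010 | 0 | 0
  78 | 100010101100100100 | 1 | 1
  79 | 000101011001001001 | 0 | 1
  80 | 001010110010010011 | 0 | 0
  81 | 010101100100100110 | 0 | 0
  82 | 101011001001001100 | 1 | 0
  83 | 010110010010011000 | 0 | 0
  84 | 101100100100110000 | 1 | 1
  85 | 011001001001100001 | 0 | 1
  86 | 110010010011000011 | 1 | 0
  87 | 100100100110000110 | 1 | 1
  88 | 001001001100001101 | 0 | 0
  89 | 010010011000011010 | 0 | 0
  90 | 100100110000110100 | 1 | 1
  91 | 001001100001101001 | 0 | 1
  92 | 010011000011010011 | 0 | 1
  93 | 100110000110100111 | 1 | 1
  94 | 001100001101001111 | 0 | 1
  95 | 011000011010011111 | 0 | 0
  96 | 110000110100111110 | 1 | 1
  97 | 100001101001111101 | 1 | 0
  98 | 000011010011111010 | 0 | 1
  99 | 000110100111110101 | 0 | 1
 100 | 001101001111101011 | 0 | 1
 101 | 011010011111010111 | 0 | 1
 102 | 110100111110101111 | 1 | 1
 103 | 101001111101011111 | 1 | 0
 104 | 010011111010111110 | 0 | 0
 105 | 100111110101111100 | 1 | 0
 106 | 001111101011111000 | 0 | 1
 107 | 011111010111110001 | 0 | 1
 108 | 111110101111100011 | 1 | 0
 109 | 111101011111000110 | 1 | 0
 110 | 111010111110001100 | 1 | 1
 111 | 110101111100011001 | 1 | 1
 112 | 101011111000110011 | 1 | 1
 113 | 010111110001100111 | 0 | 1
 114 | 101111100011001111 | 1 | 0
 115 | 011111000110011110 | 0 | 0
 116 | 111110001100111100 | 1 | 1
 117 | 111100011001111001 | 1 | 0
 118 | 111000110011110010 | 1 | 0
 119 | 110001100111100100 | 1 | 0
 120 | 100011001111001000 | 1 | 0
 121 | 000110011110010000 | 0 | 0

00010110001001110100101100011111111011010001110111000000110001101111110111001010001010110010010011000011010011111010111110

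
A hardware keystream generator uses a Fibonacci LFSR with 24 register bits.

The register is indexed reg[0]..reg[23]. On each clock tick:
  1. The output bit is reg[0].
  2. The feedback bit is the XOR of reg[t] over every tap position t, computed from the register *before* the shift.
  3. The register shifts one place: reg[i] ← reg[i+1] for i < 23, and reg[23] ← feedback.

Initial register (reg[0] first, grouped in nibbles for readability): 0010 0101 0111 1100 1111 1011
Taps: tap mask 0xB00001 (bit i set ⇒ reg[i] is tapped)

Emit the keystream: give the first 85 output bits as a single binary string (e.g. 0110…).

tick  register→output (feedback)
  0  001001010111110011111011→0 (0)
  1  010010101111100111110110→0 (1)
  2  100101011111001111101101→1 (0)
  3  001010111110011111011010→0 (1)
  4  010101111100111110110101→0 (0)
  5  101011111001111101101010→1 (0)
  6  010111110011111011010100→0 (1)
  7  101111100111110110101001→1 (1)
  8  011111001111101101010011→0 (1)
  9  111110011111011010100111→1 (1)
 10  111100111110110101001111→1 (0)
 11  111001111101101010011110→1 (1)
 12  110011111011010100111101→1 (0)
 13  100111110110101001111010→1 (0)
 14  001111101101010011110100→0 (1)
 15  011111011010100111101001→0 (0)
 16  111110110101001111010010→1 (1)
 17  111101101010011110100101→1 (1)
 18  111011010100111101001011→1 (1)
 19  110110101001111010010111→1 (1)
 20  101101010011110100101111→1 (0)
 21  011010100111101001011110→0 (0)
 22  110101001111010010111100→1 (1)
 23  101010011110100101111001→1 (1)
 24  010100111101001011110011→0 (1)
 25  101001111010010111100111→1 (1)
 26  010011110100101111001111→0 (1)
 27  100111101001011110011111→1 (0)
 28  001111010010111100111110→0 (0)
 29  011110100101111001111100→0 (0)
 30  111101001011110011111000→1 (0)
 31  111010010111100111110000→1 (1)
 32  110100101111001111100001→1 (0)
 33  101001011110011111000010→1 (1)
 34  010010111100111110000101→0 (0)
 35  100101111001111100001010→1 (0)
 36  001011110011111000010100→0 (1)
 37  010111100111110000101001→0 (0)
 38  101111001111100001010010→1 (1)
 39  011110011111000010100101→0 (0)
 40  111100111110000101001010→1 (0)
 41  111001111100001010010100→1 (0)
 42  110011111000010100101000→1 (0)
 43  100111110000101001010000→1 (1)
 44  001111100001010010100001→0 (1)
 45  011111000010100101000011→0 (1)
 46  111110000101001010000111→1 (1)
 47  111100001010010100001111→1 (0)
 48  111000010100101000011110→1 (1)
 49  110000101001010000111101→1 (0)
 50  100001010010100001111010→1 (0)
 51  000010100101000011110100→0 (1)
 52  000101001010000111101001→0 (0)
 53  001010010100001111010010→0 (0)
 54  010100101000011110100100→0 (1)
 55  101001010000111101001001→1 (1)
 56  010010100001111010010011→0 (1)
 57  100101000011110100100111→1 (1)
 58  001010000111101001001111→0 (1)
 59  010100001111010010011111→0 (1)
 60  101000011110100100111111→1 (0)
 61  010000111101001001111110→0 (0)
 62  100001111010010011111100→1 (1)
 63  000011110100100111111001→0 (0)
 64  000111101001001111110010→0 (0)
 65  001111010010011111100100→0 (1)
 66  011110100100111111001001→0 (0)
 67  111101001001111110010010→1 (1)
 68  111010010011111100100101→1 (1)
 69  110100100111111001001011→1 (1)
 70  101001001111110010010111→1 (1)
 71  010010011111100100101111→0 (1)
 72  100100111111001001011111→1 (0)
 73  001001111110010010111110→0 (0)
 74  010011111100100101111100→0 (0)
 75  100111111001001011111000→1 (0)
 76  001111110010010111110000→0 (0)
 77  011111100100101111100000→0 (0)
 78  111111001001011111000000→1 (1)
 79  111110010010111110000001→1 (0)
 80  111100100101111100000010→1 (1)
 81  111001001011111000000101→1 (1)
 82  110010010111110000001011→1 (1)
 83  100100101111100000010111→1 (1)
 84  001001011111000000101111→0 (1)

0010010101111100111110110101001111010010111100111110000101001010000111101001001111110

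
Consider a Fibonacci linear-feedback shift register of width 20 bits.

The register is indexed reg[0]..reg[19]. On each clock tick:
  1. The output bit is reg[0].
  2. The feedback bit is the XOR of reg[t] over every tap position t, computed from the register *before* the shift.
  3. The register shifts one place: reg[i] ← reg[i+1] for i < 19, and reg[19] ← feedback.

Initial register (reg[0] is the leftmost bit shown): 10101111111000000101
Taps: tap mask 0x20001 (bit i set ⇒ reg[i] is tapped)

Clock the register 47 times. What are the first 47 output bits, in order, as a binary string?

step | reg (before) | out | fb
   0 | 10101111111000000101 | 1 | 0
   1 | 01011111110000001010 | 0 | 0
   2 | 10111111100000010100 | 1 | 0
   3 | 01111111000000101000 | 0 | 0
   4 | 11111110000001010000 | 1 | 1
   5 | 11111100000010100001 | 1 | 1
   6 | 11111000000101000011 | 1 | 1
   7 | 11110000001010000111 | 1 | 0
   8 | 11100000010100001110 | 1 | 0
   9 | 11000000101000011100 | 1 | 0
  10 | 10000001010000111000 | 1 | 1
  11 | 00000010100001110001 | 0 | 0
  12 | 00000101000011100010 | 0 | 0
  13 | 00001010000111000100 | 0 | 1
  14 | 00010100001110001001 | 0 | 0
  15 | 00101000011100010010 | 0 | 0
  16 | 01010000111000100100 | 0 | 1
  17 | 10100001110001001001 | 1 | 1
  18 | 01000011100010010011 | 0 | 0
  19 | 10000111000100100110 | 1 | 0
  20 | 00001110001001001100 | 0 | 1
  21 | 00011100010010011001 | 0 | 0
  22 | 00111000100100110010 | 0 | 0
  23 | 01110001001001100100 | 0 | 1
  24 | 11100010010011001001 | 1 | 1
  25 | 11000100100110010011 | 1 | 1
  26 | 10001001001100100111 | 1 | 0
  27 | 00010010011001001110 | 0 | 1
  28 | 00100100110010011101 | 0 | 1
  29 | 01001001100100111011 | 0 | 0
  30 | 10010011001001110110 | 1 | 0
  31 | 00100110010011101100 | 0 | 1
  32 | 01001100100111011001 | 0 | 0
  33 | 10011001001110110010 | 1 | 1
  34 | 00110010011101100101 | 0 | 1
  35 | 01100100111011001011 | 0 | 0
  36 | 11001001110110010110 | 1 | 0
  37 | 10010011101100101100 | 1 | 0
  38 | 00100111011001011000 | 0 | 0
  39 | 01001110110010110000 | 0 | 0
  40 | 10011101100101100000 | 1 | 1
  41 | 00111011001011000001 | 0 | 0
  42 | 01110110010110000010 | 0 | 0
  43 | 11101100101100000100 | 1 | 0
  44 | 11011001011000001000 | 1 | 1
  45 | 10110010110000010001 | 1 | 1
  46 | 01100101100000100011 | 0 | 0

10101111111000000101000011100010010011001001110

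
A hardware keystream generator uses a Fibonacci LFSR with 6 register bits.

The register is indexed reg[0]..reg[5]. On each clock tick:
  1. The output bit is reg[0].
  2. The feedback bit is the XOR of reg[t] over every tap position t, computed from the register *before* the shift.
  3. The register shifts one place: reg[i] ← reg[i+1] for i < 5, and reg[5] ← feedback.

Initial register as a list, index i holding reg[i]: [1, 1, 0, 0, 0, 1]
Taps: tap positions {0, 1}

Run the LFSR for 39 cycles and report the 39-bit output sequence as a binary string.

step | reg (before) | out | fb
   0 | 110001 | 1 | 0
   1 | 100010 | 1 | 1
   2 | 000101 | 0 | 0
   3 | 001010 | 0 | 0
   4 | 010100 | 0 | 1
   5 | 101001 | 1 | 1
   6 | 010011 | 0 | 1
   7 | 100111 | 1 | 1
   8 | 001111 | 0 | 0
   9 | 011110 | 0 | 1
  10 | 111101 | 1 | 0
  11 | 111010 | 1 | 0
  12 | 110100 | 1 | 0
  13 | 101000 | 1 | 1
  14 | 010001 | 0 | 1
  15 | 100011 | 1 | 1
  16 | 000111 | 0 | 0
  17 | 001110 | 0 | 0
  18 | 011100 | 0 | 1
  19 | 111001 | 1 | 0
  20 | 110010 | 1 | 0
  21 | 100100 | 1 | 1
  22 | 001001 | 0 | 0
  23 | 010010 | 0 | 1
  24 | 100101 | 1 | 1
  25 | 001011 | 0 | 0
  26 | 010110 | 0 | 1
  27 | 101101 | 1 | 1
  28 | 011011 | 0 | 1
  29 | 110111 | 1 | 0
  30 | 101110 | 1 | 1
  31 | 011101 | 0 | 1
  32 | 111011 | 1 | 0
  33 | 110110 | 1 | 0
  34 | 101100 | 1 | 1
  35 | 011001 | 0 | 1
  36 | 110011 | 1 | 0
  37 | 100110 | 1 | 1
  38 | 001101 | 0 | 0

110001010011110100011100100101101110110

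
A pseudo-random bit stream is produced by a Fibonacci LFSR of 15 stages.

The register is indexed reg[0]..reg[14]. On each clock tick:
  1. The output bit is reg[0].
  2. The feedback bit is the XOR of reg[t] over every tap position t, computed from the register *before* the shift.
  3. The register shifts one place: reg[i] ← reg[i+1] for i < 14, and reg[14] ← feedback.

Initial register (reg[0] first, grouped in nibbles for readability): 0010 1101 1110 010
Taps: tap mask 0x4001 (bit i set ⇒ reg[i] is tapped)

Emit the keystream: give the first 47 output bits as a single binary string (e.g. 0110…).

00101101111001000110110101110000100100110100000

step | reg (before) | out | fb
   0 | 001011011110010 | 0 | 0
   1 | 010110111100100 | 0 | 0
   2 | 101101111001000 | 1 | 1
   3 | 011011110010001 | 0 | 1
   4 | 110111100100011 | 1 | 0
   5 | 101111001000110 | 1 | 1
   6 | 011110010001101 | 0 | 1
   7 | 111100100011011 | 1 | 0
   8 | 111001000110110 | 1 | 1
   9 | 110010001101101 | 1 | 0
  10 | 100100011011010 | 1 | 1
  11 | 001000110110101 | 0 | 1
  12 | 010001101101011 | 0 | 1
  13 | 100011011010111 | 1 | 0
  14 | 000110110101110 | 0 | 0
  15 | 001101101011100 | 0 | 0
  16 | 011011010111000 | 0 | 0
  17 | 110110101110000 | 1 | 1
  18 | 101101011100001 | 1 | 0
  19 | 011010111000010 | 0 | 0
  20 | 110101110000100 | 1 | 1
  21 | 101011100001001 | 1 | 0
  22 | 010111000010010 | 0 | 0
  23 | 101110000100100 | 1 | 1
  24 | 011100001001001 | 0 | 1
  25 | 111000010010011 | 1 | 0
  26 | 110000100100110 | 1 | 1
  27 | 100001001001101 | 1 | 0
  28 | 000010010011010 | 0 | 0
  29 | 000100100110100 | 0 | 0
  30 | 001001001101000 | 0 | 0
  31 | 010010011010000 | 0 | 0
  32 | 100100110100000 | 1 | 1
  33 | 001001101000001 | 0 | 1
  34 | 010011010000011 | 0 | 1
  35 | 100110100000111 | 1 | 0
  36 | 001101000001110 | 0 | 0
  37 | 011010000011100 | 0 | 0
  38 | 110100000111000 | 1 | 1
  39 | 101000001110001 | 1 | 0
  40 | 010000011100010 | 0 | 0
  41 | 100000111000100 | 1 | 1
  42 | 000001110001001 | 0 | 1
  43 | 000011100010011 | 0 | 1
  44 | 000111000100111 | 0 | 1
  45 | 001110001001111 | 0 | 1
  46 | 011100010011111 | 0 | 1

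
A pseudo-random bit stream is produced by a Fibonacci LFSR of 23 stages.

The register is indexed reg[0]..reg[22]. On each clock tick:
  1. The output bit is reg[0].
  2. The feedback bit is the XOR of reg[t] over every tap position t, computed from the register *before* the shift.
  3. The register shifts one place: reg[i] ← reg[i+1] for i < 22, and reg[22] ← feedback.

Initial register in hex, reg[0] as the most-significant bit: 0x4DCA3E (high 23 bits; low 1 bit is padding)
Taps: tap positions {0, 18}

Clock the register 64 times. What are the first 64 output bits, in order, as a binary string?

0100110111001010001111110110000010010000111110010000100101101010

step | reg (before) | out | fb
   0 | 01001101110010100011111 | 0 | 1
   1 | 10011011100101000111111 | 1 | 0
   2 | 00110111001010001111110 | 0 | 1
   3 | 01101110010100011111101 | 0 | 1
   4 | 11011100101000111111011 | 1 | 0
   5 | 10111001010001111110110 | 1 | 0
   6 | 01110010100011111101100 | 0 | 0
   7 | 11100101000111111011000 | 1 | 0
   8 | 11001010001111110110000 | 1 | 0
   9 | 10010100011111101100000 | 1 | 1
  10 | 00101000111111011000001 | 0 | 0
  11 | 01010001111110110000010 | 0 | 0
  12 | 10100011111101100000100 | 1 | 1
  13 | 01000111111011000001001 | 0 | 0
  14 | 10001111110110000010010 | 1 | 0
  15 | 00011111101100000100100 | 0 | 0
  16 | 00111111011000001001000 | 0 | 0
  17 | 01111110110000010010000 | 0 | 1
  18 | 11111101100000100100001 | 1 | 1
  19 | 11111011000001001000011 | 1 | 1
  20 | 11110110000010010000111 | 1 | 1
  21 | 11101100000100100001111 | 1 | 1
  22 | 11011000001001000011111 | 1 | 0
  23 | 10110000010010000111110 | 1 | 0
  24 | 01100000100100001111100 | 0 | 1
  25 | 11000001001000011111001 | 1 | 0
  26 | 10000010010000111110010 | 1 | 0
  27 | 00000100100001111100100 | 0 | 0
  28 | 00001001000011111001000 | 0 | 0
  29 | 00010010000111110010000 | 0 | 1
  30 | 00100100001111100100001 | 0 | 0
  31 | 01001000011111001000010 | 0 | 0
  32 | 10010000111110010000100 | 1 | 1
  33 | 00100001111100100001001 | 0 | 0
  34 | 01000011111001000010010 | 0 | 1
  35 | 10000111110010000100101 | 1 | 1
  36 | 00001111100100001001011 | 0 | 0
  37 | 00011111001000010010110 | 0 | 1
  38 | 00111110010000100101101 | 0 | 0
  39 | 01111100100001001011010 | 0 | 1
  40 | 11111001000010010110101 | 1 | 0
  41 | 11110010000100101101010 | 1 | 1
  42 | 11100100001001011010101 | 1 | 0
  43 | 11001000010010110101010 | 1 | 1
  44 | 10010000100101101010101 | 1 | 0
  45 | 00100001001011010101010 | 0 | 0
  46 | 01000010010110101010100 | 0 | 1
  47 | 10000100101101010101001 | 1 | 1
  48 | 00001001011010101010011 | 0 | 1
  49 | 00010010110101010100111 | 0 | 0
  50 | 00100101101010101001110 | 0 | 0
  51 | 01001011010101010011100 | 0 | 1
  52 | 10010110101010100111001 | 1 | 0
  53 | 00101101010101001110010 | 0 | 1
  54 | 01011010101010011100101 | 0 | 0
  55 | 10110101010100111001010 | 1 | 1
  56 | 01101010101001110010101 | 0 | 1
  57 | 11010101010011100101011 | 1 | 1
  58 | 10101010100111001010111 | 1 | 0
  59 | 01010101001110010101110 | 0 | 0
  60 | 10101010011100101011100 | 1 | 0
  61 | 01010100111001010111000 | 0 | 1
  62 | 10101001110010101110001 | 1 | 0
  63 | 01010011100101011100010 | 0 | 0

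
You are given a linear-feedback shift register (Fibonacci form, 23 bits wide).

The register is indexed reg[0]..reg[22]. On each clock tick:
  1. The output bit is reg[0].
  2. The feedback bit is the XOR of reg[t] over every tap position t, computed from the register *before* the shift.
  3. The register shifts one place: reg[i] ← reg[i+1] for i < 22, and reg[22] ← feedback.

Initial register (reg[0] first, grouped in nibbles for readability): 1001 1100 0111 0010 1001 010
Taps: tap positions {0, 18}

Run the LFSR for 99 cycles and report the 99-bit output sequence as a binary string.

100111000111001010010101100101000100011100010011101101010010011100011111100101101111100111110000101

tick  register→output (feedback)
  0  10011100011100101001010→1 (1)
  1  00111000111001010010101→0 (1)
  2  01110001110010100101011→0 (0)
  3  11100011100101001010110→1 (0)
  4  11000111001010010101100→1 (1)
  5  10001110010100101011001→1 (0)
  6  00011100101001010110010→0 (1)
  7  00111001010010101100101→0 (0)
  8  01110010100101011001010→0 (0)
  9  11100101001010110010100→1 (0)
 10  11001010010101100101000→1 (1)
 11  10010100101011001010001→1 (0)
 12  00101001010110010100010→0 (0)
 13  01010010101100101000100→0 (0)
 14  10100101011001010001000→1 (1)
 15  01001010110010100010001→0 (1)
 16  10010101100101000100011→1 (1)
 17  00101011001010001000111→0 (0)
 18  01010110010100010001110→0 (0)
 19  10101100101000100011100→1 (0)
 20  01011001010001000111000→0 (1)
 21  10110010100010001110001→1 (0)
 22  01100101000100011100010→0 (0)
 23  11001010001000111000100→1 (1)
 24  10010100010001110001001→1 (1)
 25  00101000100011100010011→0 (1)
 26  01010001000111000100111→0 (0)
 27  10100010001110001001110→1 (1)
 28  01000100011100010011101→0 (1)
 29  10001000111000100111011→1 (0)
 30  00010001110001001110110→0 (1)
 31  00100011100010011101101→0 (0)
 32  01000111000100111011010→0 (1)
 33  10001110001001110110101→1 (0)
 34  00011100010011101101010→0 (0)
 35  00111000100111011010100→0 (1)
 36  01110001001110110101001→0 (0)
 37  11100010011101101010010→1 (0)
 38  11000100111011010100100→1 (1)
 39  10001001110110101001001→1 (1)
 40  00010011101101010010011→0 (1)
 41  00100111011010100100111→0 (0)
 42  01001110110101001001110→0 (0)
 43  10011101101010010011100→1 (0)
 44  00111011010100100111000→0 (1)
 45  01110110101001001110001→0 (1)
 46  11101101010010011100011→1 (1)
 47  11011010100100111000111→1 (1)
 48  10110101001001110001111→1 (1)
 49  01101010010011100011111→0 (1)
 50  11010100100111000111111→1 (0)
 51  10101001001110001111110→1 (0)
 52  01010010011100011111100→0 (1)
 53  10100100111000111111001→1 (0)
 54  01001001110001111110010→0 (1)
 55  10010011100011111100101→1 (1)
 56  00100111000111111001011→0 (0)
 57  01001110001111110010110→0 (1)
 58  10011100011111100101101→1 (1)
 59  00111000111111001011011→0 (1)
 60  01110001111110010110111→0 (1)
 61  11100011111100101101111→1 (1)
 62  11000111111001011011111→1 (0)
 63  10001111110010110111110→1 (0)
 64  00011111100101101111100→0 (1)
 65  00111111001011011111001→0 (1)
 66  01111110010110111110011→0 (1)
 67  11111100101101111100111→1 (1)
 68  11111001011011111001111→1 (1)
 69  11110010110111110011111→1 (0)
 70  11100101101111100111110→1 (0)
 71  11001011011111001111100→1 (0)
 72  10010110111110011111000→1 (0)
 73  00101101111100111110000→0 (1)
 74  01011011111001111100001→0 (0)
 75  10110111110011111000010→1 (1)
 76  01101111100111110000101→0 (0)
 77  11011111001111100001010→1 (1)
 78  10111110011111000010101→1 (0)
 79  01111100111110000101010→0 (0)
 80  11111001111100001010100→1 (0)
 81  11110011111000010101000→1 (1)
 82  11100111110000101010001→1 (0)
 83  11001111100001010100010→1 (1)
 84  10011111000010101000101→1 (1)
 85  00111110000101010001011→0 (0)
 86  01111100001010100010110→0 (1)
 87  11111000010101000101101→1 (1)
 88  11110000101010001011011→1 (0)
 89  11100001010100010110110→1 (0)
 90  11000010101000101101100→1 (1)
 91  10000101010001011011001→1 (0)
 92  00001010100010110110010→0 (1)
 93  00010101000101101100101→0 (0)
 94  00101010001011011001010→0 (0)
 95  01010100010110110010100→0 (1)
 96  10101000101101100101001→1 (1)
 97  01010001011011001010011→0 (1)
 98  10100010110110010100111→1 (1)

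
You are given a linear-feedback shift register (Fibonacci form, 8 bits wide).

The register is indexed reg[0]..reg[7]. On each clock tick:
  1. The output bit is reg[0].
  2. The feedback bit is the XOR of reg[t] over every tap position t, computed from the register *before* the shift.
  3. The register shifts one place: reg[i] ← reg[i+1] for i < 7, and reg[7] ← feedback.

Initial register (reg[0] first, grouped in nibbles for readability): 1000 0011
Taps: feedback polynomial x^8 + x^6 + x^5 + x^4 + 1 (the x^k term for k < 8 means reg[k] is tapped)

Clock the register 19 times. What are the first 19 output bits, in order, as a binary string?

step | reg (before) | out | fb
   0 | 10000011 | 1 | 0
   1 | 00000110 | 0 | 0
   2 | 00001100 | 0 | 0
   3 | 00011000 | 0 | 1
   4 | 00110001 | 0 | 0
   5 | 01100010 | 0 | 1
   6 | 11000101 | 1 | 0
   7 | 10001010 | 1 | 1
   8 | 00010101 | 0 | 1
   9 | 00101011 | 0 | 0
  10 | 01010110 | 0 | 0
  11 | 10101100 | 1 | 1
  12 | 01011001 | 0 | 1
  13 | 10110011 | 1 | 0
  14 | 01100110 | 0 | 0
  15 | 11001100 | 1 | 1
  16 | 10011001 | 1 | 0
  17 | 00110010 | 0 | 1
  18 | 01100101 | 0 | 1

1000001100010101100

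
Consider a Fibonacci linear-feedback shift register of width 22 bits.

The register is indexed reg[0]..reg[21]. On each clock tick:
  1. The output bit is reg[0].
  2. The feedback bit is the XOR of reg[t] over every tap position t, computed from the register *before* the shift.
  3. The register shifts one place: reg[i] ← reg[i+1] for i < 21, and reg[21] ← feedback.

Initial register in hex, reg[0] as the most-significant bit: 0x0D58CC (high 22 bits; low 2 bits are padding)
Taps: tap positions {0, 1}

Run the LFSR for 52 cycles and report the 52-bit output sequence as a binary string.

k : reg_k → out_k, fb_k
0: 0000110101011000110011 → 0, fb=0
1: 0001101010110001100110 → 0, fb=0
2: 0011010101100011001100 → 0, fb=0
3: 0110101011000110011000 → 0, fb=1
4: 1101010110001100110001 → 1, fb=0
5: 1010101100011001100010 → 1, fb=1
6: 0101011000110011000101 → 0, fb=1
7: 1010110001100110001011 → 1, fb=1
8: 0101100011001100010111 → 0, fb=1
9: 1011000110011000101111 → 1, fb=1
10: 0110001100110001011111 → 0, fb=1
11: 1100011001100010111111 → 1, fb=0
12: 1000110011000101111110 → 1, fb=1
13: 0001100110001011111101 → 0, fb=0
14: 0011001100010111111010 → 0, fb=0
15: 0110011000101111110100 → 0, fb=1
16: 1100110001011111101001 → 1, fb=0
17: 1001100010111111010010 → 1, fb=1
18: 0011000101111110100101 → 0, fb=0
19: 0110001011111101001010 → 0, fb=1
20: 1100010111111010010101 → 1, fb=0
21: 1000101111110100101010 → 1, fb=1
22: 0001011111101001010101 → 0, fb=0
23: 0010111111010010101010 → 0, fb=0
24: 0101111110100101010100 → 0, fb=1
25: 1011111101001010101001 → 1, fb=1
26: 0111111010010101010011 → 0, fb=1
27: 1111110100101010100111 → 1, fb=0
28: 1111101001010101001110 → 1, fb=0
29: 1111010010101010011100 → 1, fb=0
30: 1110100101010100111000 → 1, fb=0
31: 1101001010101001110000 → 1, fb=0
32: 1010010101010011100000 → 1, fb=1
33: 0100101010100111000001 → 0, fb=1
34: 1001010101001110000011 → 1, fb=1
35: 0010101010011100000111 → 0, fb=0
36: 0101010100111000001110 → 0, fb=1
37: 1010101001110000011101 → 1, fb=1
38: 0101010011100000111011 → 0, fb=1
39: 1010100111000001110111 → 1, fb=1
40: 0101001110000011101111 → 0, fb=1
41: 1010011100000111011111 → 1, fb=1
42: 0100111000001110111111 → 0, fb=1
43: 1001110000011101111111 → 1, fb=1
44: 0011100000111011111111 → 0, fb=0
45: 0111000001110111111110 → 0, fb=1
46: 1110000011101111111101 → 1, fb=0
47: 1100000111011111111010 → 1, fb=0
48: 1000001110111111110100 → 1, fb=1
49: 0000011101111111101001 → 0, fb=0
50: 0000111011111111010010 → 0, fb=0
51: 0001110111111110100100 → 0, fb=0

0000110101011000110011000101111110100101010100111000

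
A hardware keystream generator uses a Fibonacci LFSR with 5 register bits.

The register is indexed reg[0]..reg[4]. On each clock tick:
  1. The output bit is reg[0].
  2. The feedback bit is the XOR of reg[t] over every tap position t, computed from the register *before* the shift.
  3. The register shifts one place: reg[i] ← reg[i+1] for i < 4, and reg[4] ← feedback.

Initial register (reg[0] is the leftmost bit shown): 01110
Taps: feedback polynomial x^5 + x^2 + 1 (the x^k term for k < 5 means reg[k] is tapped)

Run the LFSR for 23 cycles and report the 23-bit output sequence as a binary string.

01110101000010010110011

tick  register→output (feedback)
  0  01110→0 (1)
  1  11101→1 (0)
  2  11010→1 (1)
  3  10101→1 (0)
  4  01010→0 (0)
  5  10100→1 (0)
  6  01000→0 (0)
  7  10000→1 (1)
  8  00001→0 (0)
  9  00010→0 (0)
 10  00100→0 (1)
 11  01001→0 (0)
 12  10010→1 (1)
 13  00101→0 (1)
 14  01011→0 (0)
 15  10110→1 (0)
 16  01100→0 (1)
 17  11001→1 (1)
 18  10011→1 (1)
 19  00111→0 (1)
 20  01111→0 (1)
 21  11111→1 (0)
 22  11110→1 (0)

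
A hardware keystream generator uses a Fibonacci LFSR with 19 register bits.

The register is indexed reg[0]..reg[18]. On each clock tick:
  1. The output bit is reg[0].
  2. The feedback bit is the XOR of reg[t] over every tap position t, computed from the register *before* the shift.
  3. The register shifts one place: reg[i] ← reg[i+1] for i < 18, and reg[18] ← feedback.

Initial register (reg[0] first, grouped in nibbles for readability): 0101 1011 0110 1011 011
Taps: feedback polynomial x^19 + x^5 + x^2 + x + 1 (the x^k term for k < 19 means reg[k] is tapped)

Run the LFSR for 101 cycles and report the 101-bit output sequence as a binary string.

step | reg (before) | out | fb
   0 | 0101101101101011011 | 0 | 1
   1 | 1011011011010110111 | 1 | 1
   2 | 0110110110101101111 | 0 | 1
   3 | 1101101101011011111 | 1 | 0
   4 | 1011011010110111110 | 1 | 1
   5 | 0110110101101111101 | 0 | 1
   6 | 1101101011011111011 | 1 | 0
   7 | 1011010110111110110 | 1 | 1
   8 | 0110101101111101101 | 0 | 0
   9 | 1101011011111011010 | 1 | 1
  10 | 1010110111110110101 | 1 | 1
  11 | 0101101111101101011 | 0 | 1
  12 | 1011011111011010111 | 1 | 1
  13 | 0110111110110101111 | 0 | 1
  14 | 1101111101101011111 | 1 | 1
  15 | 1011111011010111111 | 1 | 1
  16 | 0111110110101111111 | 0 | 1
  17 | 1111101101011111111 | 1 | 1
  18 | 1111011010111111111 | 1 | 0
  19 | 1110110101111111110 | 1 | 0
  20 | 1101101011111111100 | 1 | 0
  21 | 1011010111111111000 | 1 | 1
  22 | 0110101111111110001 | 0 | 0
  23 | 1101011111111100010 | 1 | 1
  24 | 1010111111111000101 | 1 | 1
  25 | 0101111111110001011 | 0 | 0
  26 | 1011111111100010110 | 1 | 1
  27 | 0111111111000101101 | 0 | 1
  28 | 1111111110001011011 | 1 | 0
  29 | 1111111100010110110 | 1 | 0
  30 | 1111111000101101100 | 1 | 0
  31 | 1111110001011011000 | 1 | 0
  32 | 1111100010110110000 | 1 | 1
  33 | 1111000101101100001 | 1 | 1
  34 | 1110001011011000011 | 1 | 1
  35 | 1100010110110000111 | 1 | 1
  36 | 1000101101100001111 | 1 | 1
  37 | 0001011011000011111 | 0 | 1
  38 | 0010110110000111111 | 0 | 0
  39 | 0101101100001111110 | 0 | 1
  40 | 1011011000011111101 | 1 | 1
  41 | 0110110000111111011 | 0 | 1
  42 | 1101100001111110111 | 1 | 0
  43 | 1011000011111101110 | 1 | 0
  44 | 0110000111111011100 | 0 | 0
  45 | 1100001111110111000 | 1 | 0
  46 | 1000011111101110000 | 1 | 0
  47 | 0000111111011100000 | 0 | 1
  48 | 0001111110111000001 | 0 | 1
  49 | 0011111101110000011 | 0 | 0
  50 | 0111111011100000110 | 0 | 1
  51 | 1111110111000001101 | 1 | 0
  52 | 1111101110000011010 | 1 | 1
  53 | 1111011100000110101 | 1 | 0
  54 | 1110111000001101010 | 1 | 0
  55 | 1101110000011010100 | 1 | 1
  56 | 1011100000110101001 | 1 | 0
  57 | 0111000001101010010 | 0 | 0
  58 | 1110000011010100100 | 1 | 1
  59 | 1100000110101001001 | 1 | 0
  60 | 1000001101010010010 | 1 | 1
  61 | 0000011010100100101 | 0 | 1
  62 | 0000110101001001011 | 0 | 1
  63 | 0001101010010010111 | 0 | 0
  64 | 0011010100100101110 | 0 | 0
  65 | 0110101001001011100 | 0 | 0
  66 | 1101010010010111000 | 1 | 1
  67 | 1010100100101110001 | 1 | 0
  68 | 0101001001011100010 | 0 | 1
  69 | 1010010010111000101 | 1 | 1
  70 | 0100100101110001011 | 0 | 1
  71 | 1001001011100010111 | 1 | 1
  72 | 0010010111000101111 | 0 | 0
  73 | 0100101110001011110 | 0 | 1
  74 | 1001011100010111101 | 1 | 0
  75 | 0010111000101111010 | 0 | 0
  76 | 0101110001011110100 | 0 | 0
  77 | 1011100010111101000 | 1 | 0
  78 | 0111000101111010000 | 0 | 0
  79 | 1110001011110100000 | 1 | 1
  80 | 1100010111101000001 | 1 | 1
  81 | 1000101111010000011 | 1 | 1
  82 | 0001011110100000111 | 0 | 1
  83 | 0010111101000001111 | 0 | 0
  84 | 0101111010000011110 | 0 | 0
  85 | 1011110100000111100 | 1 | 1
  86 | 0111101000001111001 | 0 | 0
  87 | 1111010000011110010 | 1 | 0
  88 | 1110100000111100100 | 1 | 1
  89 | 1101000001111001001 | 1 | 0
  90 | 1010000011110010010 | 1 | 0
  91 | 0100000111100100100 | 0 | 1
  92 | 1000001111001001001 | 1 | 1
  93 | 0000011110010010011 | 0 | 1
  94 | 0000111100100100111 | 0 | 1
  95 | 0001111001001001111 | 0 | 1
  96 | 0011110010010011111 | 0 | 0
  97 | 0111100100100111110 | 0 | 0
  98 | 1111001001001111100 | 1 | 1
  99 | 1110010010011111001 | 1 | 0
 100 | 1100100100111110010 | 1 | 0

01011011011010110111110110101111111110001011011000011111101110000011010100100101110001011110100000111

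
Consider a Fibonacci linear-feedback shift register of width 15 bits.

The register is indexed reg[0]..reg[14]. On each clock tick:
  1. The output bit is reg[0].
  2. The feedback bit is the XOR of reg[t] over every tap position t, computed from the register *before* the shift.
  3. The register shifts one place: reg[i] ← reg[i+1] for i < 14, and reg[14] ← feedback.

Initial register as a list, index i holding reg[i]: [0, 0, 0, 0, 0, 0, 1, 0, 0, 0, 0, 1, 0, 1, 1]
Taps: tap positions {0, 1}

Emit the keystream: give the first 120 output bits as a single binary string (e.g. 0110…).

k : reg_k → out_k, fb_k
0: 000000100001011 → 0, fb=0
1: 000001000010110 → 0, fb=0
2: 000010000101100 → 0, fb=0
3: 000100001011000 → 0, fb=0
4: 001000010110000 → 0, fb=0
5: 010000101100000 → 0, fb=1
6: 100001011000001 → 1, fb=1
7: 000010110000011 → 0, fb=0
8: 000101100000110 → 0, fb=0
9: 001011000001100 → 0, fb=0
10: 010110000011000 → 0, fb=1
11: 101100000110001 → 1, fb=1
12: 011000001100011 → 0, fb=1
13: 110000011000111 → 1, fb=0
14: 100000110001110 → 1, fb=1
15: 000001100011101 → 0, fb=0
16: 000011000111010 → 0, fb=0
17: 000110001110100 → 0, fb=0
18: 001100011101000 → 0, fb=0
19: 011000111010000 → 0, fb=1
20: 110001110100001 → 1, fb=0
21: 100011101000010 → 1, fb=1
22: 000111010000101 → 0, fb=0
23: 001110100001010 → 0, fb=0
24: 011101000010100 → 0, fb=1
25: 111010000101001 → 1, fb=0
26: 110100001010010 → 1, fb=0
27: 101000010100100 → 1, fb=1
28: 010000101001001 → 0, fb=1
29: 100001010010011 → 1, fb=1
30: 000010100100111 → 0, fb=0
31: 000101001001110 → 0, fb=0
32: 001010010011100 → 0, fb=0
33: 010100100111000 → 0, fb=1
34: 101001001110001 → 1, fb=1
35: 010010011100011 → 0, fb=1
36: 100100111000111 → 1, fb=1
37: 001001110001111 → 0, fb=0
38: 010011100011110 → 0, fb=1
39: 100111000111101 → 1, fb=1
40: 001110001111011 → 0, fb=0
41: 011100011110110 → 0, fb=1
42: 111000111101101 → 1, fb=0
43: 110001111011010 → 1, fb=0
44: 100011110110100 → 1, fb=1
45: 000111101101001 → 0, fb=0
46: 001111011010010 → 0, fb=0
47: 011110110100100 → 0, fb=1
48: 111101101001001 → 1, fb=0
49: 111011010010010 → 1, fb=0
50: 110110100100100 → 1, fb=0
51: 101101001001000 → 1, fb=1
52: 011010010010001 → 0, fb=1
53: 110100100100011 → 1, fb=0
54: 101001001000110 → 1, fb=1
55: 010010010001101 → 0, fb=1
56: 100100100011011 → 1, fb=1
57: 001001000110111 → 0, fb=0
58: 010010001101110 → 0, fb=1
59: 100100011011101 → 1, fb=1
60: 001000110111011 → 0, fb=0
61: 010001101110110 → 0, fb=1
62: 100011011101101 → 1, fb=1
63: 000110111011011 → 0, fb=0
64: 001101110110110 → 0, fb=0
65: 011011101101100 → 0, fb=1
66: 110111011011001 → 1, fb=0
67: 101110110110010 → 1, fb=1
68: 011101101100101 → 0, fb=1
69: 111011011001011 → 1, fb=0
70: 110110110010110 → 1, fb=0
71: 101101100101100 → 1, fb=1
72: 011011001011001 → 0, fb=1
73: 110110010110011 → 1, fb=0
74: 101100101100110 → 1, fb=1
75: 011001011001101 → 0, fb=1
76: 110010110011011 → 1, fb=0
77: 100101100110110 → 1, fb=1
78: 001011001101101 → 0, fb=0
79: 010110011011010 → 0, fb=1
80: 101100110110101 → 1, fb=1
81: 011001101101011 → 0, fb=1
82: 110011011010111 → 1, fb=0
83: 100110110101110 → 1, fb=1
84: 001101101011101 → 0, fb=0
85: 011011010111010 → 0, fb=1
86: 110110101110101 → 1, fb=0
87: 101101011101010 → 1, fb=1
88: 011010111010101 → 0, fb=1
89: 110101110101011 → 1, fb=0
90: 101011101010110 → 1, fb=1
91: 010111010101101 → 0, fb=1
92: 101110101011011 → 1, fb=1
93: 011101010110111 → 0, fb=1
94: 111010101101111 → 1, fb=0
95: 110101011011110 → 1, fb=0
96: 101010110111100 → 1, fb=1
97: 010101101111001 → 0, fb=1
98: 101011011110011 → 1, fb=1
99: 010110111100111 → 0, fb=1
100: 101101111001111 → 1, fb=1
101: 011011110011111 → 0, fb=1
102: 110111100111111 → 1, fb=0
103: 101111001111110 → 1, fb=1
104: 011110011111101 → 0, fb=1
105: 111100111111011 → 1, fb=0
106: 111001111110110 → 1, fb=0
107: 110011111101100 → 1, fb=0
108: 100111111011000 → 1, fb=1
109: 001111110110001 → 0, fb=0
110: 011111101100010 → 0, fb=1
111: 111111011000101 → 1, fb=0
112: 111110110001010 → 1, fb=0
113: 111101100010100 → 1, fb=0
114: 111011000101000 → 1, fb=0
115: 110110001010000 → 1, fb=0
116: 101100010100000 → 1, fb=1
117: 011000101000001 → 0, fb=1
118: 110001010000011 → 1, fb=0
119: 100010100000110 → 1, fb=1

000000100001011000001100011101000010100100111000111101101001001000110111011011001011001101101011101010110111100111111011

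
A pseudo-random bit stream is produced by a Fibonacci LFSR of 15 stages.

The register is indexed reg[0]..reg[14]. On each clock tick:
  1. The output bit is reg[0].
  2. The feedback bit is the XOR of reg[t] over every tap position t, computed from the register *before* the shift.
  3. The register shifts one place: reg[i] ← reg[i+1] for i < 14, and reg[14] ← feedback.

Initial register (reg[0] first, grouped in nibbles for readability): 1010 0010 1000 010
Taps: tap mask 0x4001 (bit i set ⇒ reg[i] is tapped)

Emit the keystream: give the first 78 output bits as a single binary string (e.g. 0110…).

101000101000010110000110000011011111011111101101010010101001001100011001110001

k : reg_k → out_k, fb_k
0: 101000101000010 → 1, fb=1
1: 010001010000101 → 0, fb=1
2: 100010100001011 → 1, fb=0
3: 000101000010110 → 0, fb=0
4: 001010000101100 → 0, fb=0
5: 010100001011000 → 0, fb=0
6: 101000010110000 → 1, fb=1
7: 010000101100001 → 0, fb=1
8: 100001011000011 → 1, fb=0
9: 000010110000110 → 0, fb=0
10: 000101100001100 → 0, fb=0
11: 001011000011000 → 0, fb=0
12: 010110000110000 → 0, fb=0
13: 101100001100000 → 1, fb=1
14: 011000011000001 → 0, fb=1
15: 110000110000011 → 1, fb=0
16: 100001100000110 → 1, fb=1
17: 000011000001101 → 0, fb=1
18: 000110000011011 → 0, fb=1
19: 001100000110111 → 0, fb=1
20: 011000001101111 → 0, fb=1
21: 110000011011111 → 1, fb=0
22: 100000110111110 → 1, fb=1
23: 000001101111101 → 0, fb=1
24: 000011011111011 → 0, fb=1
25: 000110111110111 → 0, fb=1
26: 001101111101111 → 0, fb=1
27: 011011111011111 → 0, fb=1
28: 110111110111111 → 1, fb=0
29: 101111101111110 → 1, fb=1
30: 011111011111101 → 0, fb=1
31: 111110111111011 → 1, fb=0
32: 111101111110110 → 1, fb=1
33: 111011111101101 → 1, fb=0
34: 110111111011010 → 1, fb=1
35: 101111110110101 → 1, fb=0
36: 011111101101010 → 0, fb=0
37: 111111011010100 → 1, fb=1
38: 111110110101001 → 1, fb=0
39: 111101101010010 → 1, fb=1
40: 111011010100101 → 1, fb=0
41: 110110101001010 → 1, fb=1
42: 101101010010101 → 1, fb=0
43: 011010100101010 → 0, fb=0
44: 110101001010100 → 1, fb=1
45: 101010010101001 → 1, fb=0
46: 010100101010010 → 0, fb=0
47: 101001010100100 → 1, fb=1
48: 010010101001001 → 0, fb=1
49: 100101010010011 → 1, fb=0
50: 001010100100110 → 0, fb=0
51: 010101001001100 → 0, fb=0
52: 101010010011000 → 1, fb=1
53: 010100100110001 → 0, fb=1
54: 101001001100011 → 1, fb=0
55: 010010011000110 → 0, fb=0
56: 100100110001100 → 1, fb=1
57: 001001100011001 → 0, fb=1
58: 010011000110011 → 0, fb=1
59: 100110001100111 → 1, fb=0
60: 001100011001110 → 0, fb=0
61: 011000110011100 → 0, fb=0
62: 110001100111000 → 1, fb=1
63: 100011001110001 → 1, fb=0
64: 000110011100010 → 0, fb=0
65: 001100111000100 → 0, fb=0
66: 011001110001000 → 0, fb=0
67: 110011100010000 → 1, fb=1
68: 100111000100001 → 1, fb=0
69: 001110001000010 → 0, fb=0
70: 011100010000100 → 0, fb=0
71: 111000100001000 → 1, fb=1
72: 110001000010001 → 1, fb=0
73: 100010000100010 → 1, fb=1
74: 000100001000101 → 0, fb=1
75: 001000010001011 → 0, fb=1
76: 010000100010111 → 0, fb=1
77: 100001000101111 → 1, fb=0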